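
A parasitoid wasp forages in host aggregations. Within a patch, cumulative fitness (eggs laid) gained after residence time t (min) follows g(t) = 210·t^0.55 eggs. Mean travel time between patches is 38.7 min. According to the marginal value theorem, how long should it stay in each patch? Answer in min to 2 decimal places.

Maximise g(t)/(T+t): set derivative to zero → g'(t)(T+t) = g(t).
g'(t) = 0.55·210·t^-0.45. Setting 0.55·210·t^-0.45 = 210·t^0.55/(38.7+t) gives 0.55(38.7+t) = t, so 0.45·t = 0.55×38.7.
t* = 0.55×38.7/0.45 = 47.3 min.

47.30 min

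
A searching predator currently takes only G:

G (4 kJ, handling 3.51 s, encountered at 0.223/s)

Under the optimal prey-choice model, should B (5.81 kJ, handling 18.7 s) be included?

No

On G alone, R = ΣλE/(1+Σλh) = 0.892/1.783 = 0.5004 kJ/s.
Profitability of B: 5.81/18.7 = 0.3107 kJ/s.
Since 0.3107 < R, time spent handling B is better spent searching.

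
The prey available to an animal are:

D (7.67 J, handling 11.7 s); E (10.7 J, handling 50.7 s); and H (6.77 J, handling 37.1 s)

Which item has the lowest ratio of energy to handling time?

Profitability E/h (J/s): D = 7.67/11.7 = 0.656, E = 10.7/50.7 = 0.211, H = 6.77/37.1 = 0.182.
Ranked: D > E > H.

H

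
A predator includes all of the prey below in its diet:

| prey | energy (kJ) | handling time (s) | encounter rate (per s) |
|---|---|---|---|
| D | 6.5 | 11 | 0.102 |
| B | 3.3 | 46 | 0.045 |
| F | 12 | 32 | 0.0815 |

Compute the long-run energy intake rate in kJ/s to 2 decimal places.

0.26 kJ/s

R = Σλ_iE_i / (1 + Σλ_ih_i)
Numerator: 0.102×6.5 + 0.045×3.3 + 0.0815×12 = 1.789
Denominator: 1 + 0.102×11 + 0.045×46 + 0.0815×32 = 6.8
R = 1.789/6.8 = 0.2632 kJ/s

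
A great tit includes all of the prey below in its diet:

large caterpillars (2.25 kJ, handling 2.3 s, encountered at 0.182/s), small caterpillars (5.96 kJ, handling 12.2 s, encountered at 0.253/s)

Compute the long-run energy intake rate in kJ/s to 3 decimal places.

0.426 kJ/s

R = Σλ_iE_i / (1 + Σλ_ih_i)
Numerator: 0.182×2.25 + 0.253×5.96 = 1.917
Denominator: 1 + 0.182×2.3 + 0.253×12.2 = 4.505
R = 1.917/4.505 = 0.4256 kJ/s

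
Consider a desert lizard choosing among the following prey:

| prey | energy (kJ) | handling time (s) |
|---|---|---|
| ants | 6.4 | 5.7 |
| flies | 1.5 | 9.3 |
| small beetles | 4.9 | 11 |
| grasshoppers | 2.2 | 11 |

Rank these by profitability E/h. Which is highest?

ants

Profitability E/h (kJ/s): ants = 6.4/5.7 = 1.12, flies = 1.5/9.3 = 0.161, small beetles = 4.9/11 = 0.445, grasshoppers = 2.2/11 = 0.2.
Ranked: ants > small beetles > grasshoppers > flies.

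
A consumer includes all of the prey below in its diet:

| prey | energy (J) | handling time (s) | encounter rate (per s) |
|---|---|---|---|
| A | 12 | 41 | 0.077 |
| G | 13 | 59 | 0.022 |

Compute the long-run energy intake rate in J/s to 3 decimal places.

0.222 J/s

R = (0.077×12 + 0.022×13) / (1 + 0.077×41 + 0.022×59) = 1.21/5.455 = 0.2218 J/s.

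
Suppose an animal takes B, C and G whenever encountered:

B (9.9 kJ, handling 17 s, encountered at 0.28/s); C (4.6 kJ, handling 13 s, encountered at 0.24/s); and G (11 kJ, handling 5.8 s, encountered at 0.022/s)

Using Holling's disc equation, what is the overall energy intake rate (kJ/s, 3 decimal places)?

0.457 kJ/s

Energy encountered per unit search time: 0.28×9.9 + 0.24×4.6 + 0.022×11 = 4.118 kJ/s.
Handling time per unit search time: 0.28×17 + 0.24×13 + 0.022×5.8 = 8.008.
Rate = 4.118/(1 + 8.008) = 0.4572 kJ/s.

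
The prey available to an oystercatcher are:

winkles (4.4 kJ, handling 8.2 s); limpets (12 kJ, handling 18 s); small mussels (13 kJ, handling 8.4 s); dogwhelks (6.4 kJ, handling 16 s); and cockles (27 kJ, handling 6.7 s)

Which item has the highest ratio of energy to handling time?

Profitability E/h (kJ/s): winkles = 4.4/8.2 = 0.537, limpets = 12/18 = 0.667, small mussels = 13/8.4 = 1.55, dogwhelks = 6.4/16 = 0.4, cockles = 27/6.7 = 4.03.
Ranked: cockles > small mussels > limpets > winkles > dogwhelks.

cockles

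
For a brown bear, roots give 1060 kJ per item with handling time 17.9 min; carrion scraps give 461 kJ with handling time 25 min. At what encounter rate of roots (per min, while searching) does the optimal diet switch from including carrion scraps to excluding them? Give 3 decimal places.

At the threshold, the rate on roots alone equals the profitability of carrion scraps: λ·1060/(1 + λ·17.9) = 461/25 = 18.44.
Rearranging, λ(1060 − 18.44×17.9) = 18.44, so λ = 18.44/729.9 = 0.02526 per min.

0.025 per min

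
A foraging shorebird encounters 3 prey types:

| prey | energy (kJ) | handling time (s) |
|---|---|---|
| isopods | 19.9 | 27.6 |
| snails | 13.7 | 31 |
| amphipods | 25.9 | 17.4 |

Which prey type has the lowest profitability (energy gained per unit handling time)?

In descending order of E/h:
amphipods: 25.9/17.4 = 1.49 kJ/s
isopods: 19.9/27.6 = 0.721 kJ/s
snails: 13.7/31 = 0.442 kJ/s

snails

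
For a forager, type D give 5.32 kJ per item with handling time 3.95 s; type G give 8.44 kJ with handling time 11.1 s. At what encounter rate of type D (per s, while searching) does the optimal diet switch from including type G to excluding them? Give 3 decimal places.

0.328 per s

Drop type G once their profitability E₂/h₂ falls below the rate achievable on type D alone: E₂/h₂ = λE₁/(1 + λh₁).
Solve for λ: λE₁h₂ = E₂(1 + λh₁) → λ(E₁h₂ − E₂h₁) = E₂ → λ = E₂/(E₁h₂ − E₂h₁).
λ = 8.44/(5.32×11.1 − 8.44×3.95) = 8.44/25.71 = 0.3282 per s.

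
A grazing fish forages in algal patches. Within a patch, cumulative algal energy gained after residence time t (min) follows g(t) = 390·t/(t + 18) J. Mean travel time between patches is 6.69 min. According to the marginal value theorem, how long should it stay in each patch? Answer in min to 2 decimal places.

By the marginal value theorem, leave when the instantaneous gain rate g'(t) equals the habitat-wide average g(t)/(T + t).
g'(t) = 390·18/(t + 18)². Setting 390·18/(t+18)² = 390t/[(t+18)(6.69+t)] gives 18(6.69+t) = t(t+18), so t² = 18×6.69 = 120.4.
t* = √120.4 = 10.97 min.

10.97 min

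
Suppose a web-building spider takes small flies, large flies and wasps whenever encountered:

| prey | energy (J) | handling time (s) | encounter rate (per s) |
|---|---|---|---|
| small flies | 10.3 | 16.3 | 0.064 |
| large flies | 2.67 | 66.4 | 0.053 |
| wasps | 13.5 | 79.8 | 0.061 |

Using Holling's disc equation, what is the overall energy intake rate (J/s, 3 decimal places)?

R = (0.064×10.3 + 0.053×2.67 + 0.061×13.5) / (1 + 0.064×16.3 + 0.053×66.4 + 0.061×79.8) = 1.624/10.43 = 0.1557 J/s.

0.156 J/s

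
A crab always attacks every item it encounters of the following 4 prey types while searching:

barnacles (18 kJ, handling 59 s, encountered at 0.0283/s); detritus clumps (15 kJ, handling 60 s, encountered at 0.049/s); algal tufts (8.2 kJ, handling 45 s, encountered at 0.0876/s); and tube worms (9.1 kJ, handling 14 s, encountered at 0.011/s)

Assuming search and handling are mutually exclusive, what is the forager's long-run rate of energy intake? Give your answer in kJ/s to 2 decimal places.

0.21 kJ/s

R = Σλ_iE_i / (1 + Σλ_ih_i)
Numerator: 0.0283×18 + 0.049×15 + 0.0876×8.2 + 0.011×9.1 = 2.063
Denominator: 1 + 0.0283×59 + 0.049×60 + 0.0876×45 + 0.011×14 = 9.706
R = 2.063/9.706 = 0.2125 kJ/s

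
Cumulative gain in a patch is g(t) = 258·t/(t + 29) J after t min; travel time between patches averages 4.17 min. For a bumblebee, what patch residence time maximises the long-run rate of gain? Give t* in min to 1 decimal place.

By the marginal value theorem, leave when the instantaneous gain rate g'(t) equals the habitat-wide average g(t)/(T + t).
g'(t) = 258·29/(t + 29)². Setting 258·29/(t+29)² = 258t/[(t+29)(4.17+t)] gives 29(4.17+t) = t(t+29), so t² = 29×4.17 = 120.9.
t* = √120.9 = 11 min.

11.0 min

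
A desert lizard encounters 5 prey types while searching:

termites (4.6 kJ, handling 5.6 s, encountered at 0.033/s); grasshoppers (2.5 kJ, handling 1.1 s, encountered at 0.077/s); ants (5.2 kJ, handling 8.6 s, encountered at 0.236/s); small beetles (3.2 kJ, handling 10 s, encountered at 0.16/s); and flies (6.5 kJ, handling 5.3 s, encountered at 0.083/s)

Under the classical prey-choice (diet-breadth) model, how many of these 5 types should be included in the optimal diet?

4

Rank by E/h (kJ/s): grasshoppers 2.27, flies 1.23, termites 0.821, ants 0.605, small beetles 0.32. Include each in turn until the next type's E/h falls below the running intake rate.
Rate on top 1: 0.1775. flies: 1.23 > 0.1775 → include.
Rate on top 2: 0.4801. termites: 0.821 > 0.4801 → include.
Rate on top 3: 0.517. ants: 0.605 > 0.517 → include.
Rate on top 4: 0.5646. small beetles: 0.32 < 0.5646 → exclude; stop.
Optimal diet: grasshoppers, flies, termites, ants — 4 of 5 types.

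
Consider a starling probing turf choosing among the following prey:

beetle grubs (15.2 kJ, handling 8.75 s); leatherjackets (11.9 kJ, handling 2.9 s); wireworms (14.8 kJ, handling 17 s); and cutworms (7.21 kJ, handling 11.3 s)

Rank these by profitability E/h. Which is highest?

leatherjackets

In descending order of E/h:
leatherjackets: 11.9/2.9 = 4.1 kJ/s
beetle grubs: 15.2/8.75 = 1.74 kJ/s
wireworms: 14.8/17 = 0.871 kJ/s
cutworms: 7.21/11.3 = 0.638 kJ/s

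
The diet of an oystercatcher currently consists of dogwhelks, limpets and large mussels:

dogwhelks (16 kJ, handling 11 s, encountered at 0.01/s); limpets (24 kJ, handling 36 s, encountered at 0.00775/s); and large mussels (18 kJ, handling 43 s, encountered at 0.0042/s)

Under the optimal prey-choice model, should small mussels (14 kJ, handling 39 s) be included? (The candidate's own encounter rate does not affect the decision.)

Yes

Intake rate on the current diet: R = (0.01×16 + 0.00775×24 + 0.0042×18) / (1 + 0.01×11 + 0.00775×36 + 0.0042×43) = 0.4216/1.57 = 0.2686 kJ/s.
Profitability of small mussels: 14/39 = 0.359 kJ/s.
0.359 > 0.2686, so adding small mussels raises the average — include it.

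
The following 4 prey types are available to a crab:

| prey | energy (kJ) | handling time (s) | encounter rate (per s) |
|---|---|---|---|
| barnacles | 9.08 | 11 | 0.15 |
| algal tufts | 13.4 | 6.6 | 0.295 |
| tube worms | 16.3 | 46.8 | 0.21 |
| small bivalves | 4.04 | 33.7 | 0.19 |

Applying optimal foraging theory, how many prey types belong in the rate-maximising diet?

E/h in descending order: algal tufts 2.03, barnacles 0.825, tube worms 0.348, small bivalves 0.12 kJ/s. The optimal diet is the largest prefix of this list for which every included type satisfies E_i/h_i > R on the types above it.
Rate on top 1: 1.341. barnacles: 0.825 < 1.341 → exclude; stop.
Optimal diet: algal tufts — 1 of 4 types.

1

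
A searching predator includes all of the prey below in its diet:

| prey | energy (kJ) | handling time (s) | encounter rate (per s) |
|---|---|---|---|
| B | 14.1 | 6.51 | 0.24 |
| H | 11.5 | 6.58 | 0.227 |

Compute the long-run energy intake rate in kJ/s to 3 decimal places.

1.478 kJ/s

R = Σλ_iE_i / (1 + Σλ_ih_i)
Numerator: 0.24×14.1 + 0.227×11.5 = 5.995
Denominator: 1 + 0.24×6.51 + 0.227×6.58 = 4.056
R = 5.995/4.056 = 1.478 kJ/s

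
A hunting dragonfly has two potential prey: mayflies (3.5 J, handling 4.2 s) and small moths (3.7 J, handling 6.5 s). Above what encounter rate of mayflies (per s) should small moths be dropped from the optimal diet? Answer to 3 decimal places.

The zero-one rule: include small moths iff E₂/h₂ > λE₁/(1+λh₁). Equality gives the switch point.
λE₁h₂ = E₂ + λE₂h₁ ⇒ λ = E₂/(E₁h₂ − E₂h₁) = 3.7/(22.75 − 15.54) = 0.5132 per s.

0.513 per s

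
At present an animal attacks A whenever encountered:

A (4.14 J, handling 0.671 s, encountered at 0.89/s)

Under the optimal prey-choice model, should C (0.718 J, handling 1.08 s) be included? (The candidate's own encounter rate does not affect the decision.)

Intake rate on the current diet: R = (0.89×4.14) / (1 + 0.89×0.671) = 3.685/1.597 = 2.307 J/s.
C: E/h = 0.718/1.08 = 0.6648 J/s.
0.6648 < 2.307, so adding C would lower the average — exclude it.

No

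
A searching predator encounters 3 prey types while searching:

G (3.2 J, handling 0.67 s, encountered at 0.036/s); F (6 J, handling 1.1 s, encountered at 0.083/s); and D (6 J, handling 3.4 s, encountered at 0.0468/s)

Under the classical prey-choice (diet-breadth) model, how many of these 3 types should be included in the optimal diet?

3

Profitabilities (E/h, J/s): F 5.45, G 4.78, D 1.76. Add prey in this order while the next type's profitability exceeds the intake rate on those already taken.
Rate on top 1: 0.4563. G: 4.78 > 0.4563 → include.
Rate on top 2: 0.5497. D: 1.76 > 0.5497 → include.
Optimal diet: F, G, D — 3 of 3 types.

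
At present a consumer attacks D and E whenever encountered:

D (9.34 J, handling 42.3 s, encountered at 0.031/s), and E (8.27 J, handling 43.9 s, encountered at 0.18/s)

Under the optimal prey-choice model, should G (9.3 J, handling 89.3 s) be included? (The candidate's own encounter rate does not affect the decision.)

No

On D and E alone, R = ΣλE/(1+Σλh) = 1.778/10.21 = 0.1741 J/s.
G: E/h = 9.3/89.3 = 0.1041 J/s.
Since 0.1041 < R, time spent handling G is better spent searching.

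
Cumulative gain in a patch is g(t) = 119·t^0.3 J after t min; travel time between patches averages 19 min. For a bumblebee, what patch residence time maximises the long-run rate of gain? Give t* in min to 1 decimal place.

8.1 min

Optimal t* satisfies g'(t*) = g(t*)/(T + t*).
g'(t) = 0.3·119·t^-0.7. Setting 0.3·119·t^-0.7 = 119·t^0.3/(19+t) gives 0.3(19+t) = t, so 0.70·t = 0.3×19.
t* = 0.3×19/0.70 = 8.143 min.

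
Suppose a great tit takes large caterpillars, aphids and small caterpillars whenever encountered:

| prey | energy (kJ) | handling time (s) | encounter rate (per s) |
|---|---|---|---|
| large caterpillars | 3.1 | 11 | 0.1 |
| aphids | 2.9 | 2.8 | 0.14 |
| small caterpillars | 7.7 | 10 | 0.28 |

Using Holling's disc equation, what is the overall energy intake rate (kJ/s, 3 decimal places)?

R = Σλ_iE_i / (1 + Σλ_ih_i)
Numerator: 0.1×3.1 + 0.14×2.9 + 0.28×7.7 = 2.872
Denominator: 1 + 0.1×11 + 0.14×2.8 + 0.28×10 = 5.292
R = 2.872/5.292 = 0.5427 kJ/s

0.543 kJ/s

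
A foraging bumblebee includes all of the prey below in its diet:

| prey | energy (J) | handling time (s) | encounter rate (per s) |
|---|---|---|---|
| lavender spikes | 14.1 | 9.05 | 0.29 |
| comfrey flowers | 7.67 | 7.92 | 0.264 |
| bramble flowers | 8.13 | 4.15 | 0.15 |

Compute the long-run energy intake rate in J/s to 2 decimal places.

1.16 J/s

Energy encountered per unit search time: 0.29×14.1 + 0.264×7.67 + 0.15×8.13 = 7.333 J/s.
Handling time per unit search time: 0.29×9.05 + 0.264×7.92 + 0.15×4.15 = 5.338.
Rate = 7.333/(1 + 5.338) = 1.157 J/s.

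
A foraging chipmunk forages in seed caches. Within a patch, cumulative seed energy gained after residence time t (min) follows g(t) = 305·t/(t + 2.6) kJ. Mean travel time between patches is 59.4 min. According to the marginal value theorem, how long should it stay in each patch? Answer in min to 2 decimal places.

12.43 min

By the marginal value theorem, leave when the instantaneous gain rate g'(t) equals the habitat-wide average g(t)/(T + t).
g'(t) = 305·2.6/(t + 2.6)². Setting 305·2.6/(t+2.6)² = 305t/[(t+2.6)(59.4+t)] gives 2.6(59.4+t) = t(t+2.6), so t² = 2.6×59.4 = 154.4.
t* = √154.4 = 12.43 min.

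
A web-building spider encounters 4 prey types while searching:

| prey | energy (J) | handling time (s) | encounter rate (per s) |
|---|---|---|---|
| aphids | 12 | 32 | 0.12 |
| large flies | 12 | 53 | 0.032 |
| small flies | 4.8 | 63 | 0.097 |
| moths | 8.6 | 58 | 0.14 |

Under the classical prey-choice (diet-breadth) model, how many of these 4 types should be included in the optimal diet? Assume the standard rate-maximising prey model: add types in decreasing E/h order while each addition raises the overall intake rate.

Profitabilities (E/h, J/s): aphids 0.375, large flies 0.226, moths 0.148, small flies 0.0762. Add prey in this order while the next type's profitability exceeds the intake rate on those already taken.
Rate on top 1: 0.2975. large flies: 0.226 < 0.2975 → exclude; stop.
Optimal diet: aphids — 1 of 4 types.

1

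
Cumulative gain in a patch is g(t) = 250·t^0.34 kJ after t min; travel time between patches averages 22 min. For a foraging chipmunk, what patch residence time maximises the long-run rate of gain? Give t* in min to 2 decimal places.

11.33 min

Optimal t* satisfies g'(t*) = g(t*)/(T + t*).
g'(t) = 0.34·250·t^-0.66. Setting 0.34·250·t^-0.66 = 250·t^0.34/(22+t) gives 0.34(22+t) = t, so 0.66·t = 0.34×22.
t* = 0.34×22/0.66 = 11.33 min.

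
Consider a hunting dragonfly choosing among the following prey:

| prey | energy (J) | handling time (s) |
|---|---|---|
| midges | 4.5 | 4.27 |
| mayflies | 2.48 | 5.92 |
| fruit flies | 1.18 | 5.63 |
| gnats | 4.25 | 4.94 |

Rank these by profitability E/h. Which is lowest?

fruit flies

In descending order of E/h:
midges: 4.5/4.27 = 1.05 J/s
gnats: 4.25/4.94 = 0.86 J/s
mayflies: 2.48/5.92 = 0.419 J/s
fruit flies: 1.18/5.63 = 0.21 J/s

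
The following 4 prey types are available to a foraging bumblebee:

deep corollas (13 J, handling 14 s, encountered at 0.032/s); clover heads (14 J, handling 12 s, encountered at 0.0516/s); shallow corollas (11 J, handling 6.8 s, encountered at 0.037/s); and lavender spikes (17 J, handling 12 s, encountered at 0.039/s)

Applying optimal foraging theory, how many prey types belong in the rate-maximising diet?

4

E/h in descending order: shallow corollas 1.62, lavender spikes 1.42, clover heads 1.17, deep corollas 0.929 J/s. The optimal diet is the largest prefix of this list for which every included type satisfies E_i/h_i > R on the types above it.
Rate on top 1: 0.3252. lavender spikes: 1.42 > 0.3252 → include.
Rate on top 2: 0.6222. clover heads: 1.17 > 0.6222 → include.
Rate on top 3: 0.7664. deep corollas: 0.929 > 0.7664 → include.
Optimal diet: shallow corollas, lavender spikes, clover heads, deep corollas — 4 of 4 types.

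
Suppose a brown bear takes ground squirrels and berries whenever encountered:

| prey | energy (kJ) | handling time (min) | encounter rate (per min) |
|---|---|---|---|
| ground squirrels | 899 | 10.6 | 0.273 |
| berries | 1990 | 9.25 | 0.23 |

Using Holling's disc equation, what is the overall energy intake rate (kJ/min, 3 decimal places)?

116.773 kJ/min

R = Σλ_iE_i / (1 + Σλ_ih_i)
Numerator: 0.273×899 + 0.23×1990 = 703.1
Denominator: 1 + 0.273×10.6 + 0.23×9.25 = 6.021
R = 703.1/6.021 = 116.8 kJ/min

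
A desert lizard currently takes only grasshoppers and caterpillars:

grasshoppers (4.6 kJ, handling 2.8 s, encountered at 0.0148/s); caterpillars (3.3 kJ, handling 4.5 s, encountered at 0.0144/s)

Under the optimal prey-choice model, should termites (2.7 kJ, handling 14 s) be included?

On grasshoppers and caterpillars alone, R = ΣλE/(1+Σλh) = 0.1156/1.106 = 0.1045 kJ/s.
termites: E/h = 2.7/14 = 0.1929 kJ/s.
0.1929 > 0.1045, so adding termites raises the average — include it.

Yes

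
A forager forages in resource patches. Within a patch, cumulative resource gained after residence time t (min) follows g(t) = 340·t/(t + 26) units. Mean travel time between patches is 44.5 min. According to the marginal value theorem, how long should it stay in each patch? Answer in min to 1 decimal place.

By the marginal value theorem, leave when the instantaneous gain rate g'(t) equals the habitat-wide average g(t)/(T + t).
g'(t) = 340·26/(t + 26)². Setting 340·26/(t+26)² = 340t/[(t+26)(44.5+t)] gives 26(44.5+t) = t(t+26), so t² = 26×44.5 = 1157.
t* = √1157 = 34.01 min.

34.0 min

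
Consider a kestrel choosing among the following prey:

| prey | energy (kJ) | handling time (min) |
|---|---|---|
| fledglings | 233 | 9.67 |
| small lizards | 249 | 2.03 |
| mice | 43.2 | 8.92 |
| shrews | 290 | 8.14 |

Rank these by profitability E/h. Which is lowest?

mice

Profitability E/h (kJ/min): fledglings = 233/9.67 = 24.1, small lizards = 249/2.03 = 123, mice = 43.2/8.92 = 4.84, shrews = 290/8.14 = 35.6.
Ranked: small lizards > shrews > fledglings > mice.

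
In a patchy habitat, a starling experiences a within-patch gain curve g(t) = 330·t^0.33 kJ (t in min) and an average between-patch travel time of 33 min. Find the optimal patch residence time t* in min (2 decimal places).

16.25 min

Maximise g(t)/(T+t): set derivative to zero → g'(t)(T+t) = g(t).
g'(t) = 0.33·330·t^-0.67. Setting 0.33·330·t^-0.67 = 330·t^0.33/(33+t) gives 0.33(33+t) = t, so 0.67·t = 0.33×33.
t* = 0.33×33/0.67 = 16.25 min.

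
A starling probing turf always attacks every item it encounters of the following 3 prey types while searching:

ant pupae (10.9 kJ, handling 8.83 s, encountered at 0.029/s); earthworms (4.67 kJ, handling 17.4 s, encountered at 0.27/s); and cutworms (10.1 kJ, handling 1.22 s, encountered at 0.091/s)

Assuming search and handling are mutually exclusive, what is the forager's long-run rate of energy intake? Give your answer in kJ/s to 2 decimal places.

0.41 kJ/s

R = (0.029×10.9 + 0.27×4.67 + 0.091×10.1) / (1 + 0.029×8.83 + 0.27×17.4 + 0.091×1.22) = 2.496/6.065 = 0.4116 kJ/s.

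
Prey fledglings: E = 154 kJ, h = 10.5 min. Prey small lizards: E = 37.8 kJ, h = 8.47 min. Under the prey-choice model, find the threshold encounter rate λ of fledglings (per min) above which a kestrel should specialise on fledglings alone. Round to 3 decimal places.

0.042 per min

Drop small lizards once their profitability E₂/h₂ falls below the rate achievable on fledglings alone: E₂/h₂ = λE₁/(1 + λh₁).
Solve for λ: λE₁h₂ = E₂(1 + λh₁) → λ(E₁h₂ − E₂h₁) = E₂ → λ = E₂/(E₁h₂ − E₂h₁).
λ = 37.8/(154×8.47 − 37.8×10.5) = 37.8/907.5 = 0.04165 per min.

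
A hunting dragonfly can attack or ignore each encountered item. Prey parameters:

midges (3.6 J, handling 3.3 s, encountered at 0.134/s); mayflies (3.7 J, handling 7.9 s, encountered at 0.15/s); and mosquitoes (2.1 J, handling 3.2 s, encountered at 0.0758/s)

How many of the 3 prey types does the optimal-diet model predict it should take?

Rank by E/h (J/s): midges 1.09, mosquitoes 0.656, mayflies 0.468. Include each in turn until the next type's E/h falls below the running intake rate.
Rate on top 1: 0.3345. mosquitoes: 0.656 > 0.3345 → include.
Rate on top 2: 0.3808. mayflies: 0.468 > 0.3808 → include.
Optimal diet: midges, mosquitoes, mayflies — 3 of 3 types.

3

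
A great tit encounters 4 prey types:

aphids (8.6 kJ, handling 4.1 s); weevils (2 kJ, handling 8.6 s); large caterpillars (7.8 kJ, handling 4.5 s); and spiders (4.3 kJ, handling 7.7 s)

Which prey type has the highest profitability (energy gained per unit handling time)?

aphids

In descending order of E/h:
aphids: 8.6/4.1 = 2.1 kJ/s
large caterpillars: 7.8/4.5 = 1.73 kJ/s
spiders: 4.3/7.7 = 0.558 kJ/s
weevils: 2/8.6 = 0.233 kJ/s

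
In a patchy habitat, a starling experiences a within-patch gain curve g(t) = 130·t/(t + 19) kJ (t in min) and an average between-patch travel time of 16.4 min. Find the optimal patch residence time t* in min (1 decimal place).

By the marginal value theorem, leave when the instantaneous gain rate g'(t) equals the habitat-wide average g(t)/(T + t).
g'(t) = 130·19/(t + 19)². Setting 130·19/(t+19)² = 130t/[(t+19)(16.4+t)] gives 19(16.4+t) = t(t+19), so t² = 19×16.4 = 311.6.
t* = √311.6 = 17.65 min.

17.7 min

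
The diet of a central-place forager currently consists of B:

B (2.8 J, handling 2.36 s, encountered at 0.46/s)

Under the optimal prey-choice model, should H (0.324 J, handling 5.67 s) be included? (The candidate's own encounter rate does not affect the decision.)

No

On B alone, R = ΣλE/(1+Σλh) = 1.288/2.086 = 0.6176 J/s.
Profitability of H: 0.324/5.67 = 0.05714 J/s.
Since 0.05714 < R, time spent handling H is better spent searching.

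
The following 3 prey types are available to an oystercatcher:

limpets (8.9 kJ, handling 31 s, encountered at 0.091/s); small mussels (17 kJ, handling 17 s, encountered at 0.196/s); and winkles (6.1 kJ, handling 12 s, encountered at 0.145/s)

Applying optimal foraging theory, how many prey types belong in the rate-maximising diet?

E/h in descending order: small mussels 1, winkles 0.508, limpets 0.287 kJ/s. The optimal diet is the largest prefix of this list for which every included type satisfies E_i/h_i > R on the types above it.
Rate on top 1: 0.7692. winkles: 0.508 < 0.7692 → exclude; stop.
Optimal diet: small mussels — 1 of 3 types.

1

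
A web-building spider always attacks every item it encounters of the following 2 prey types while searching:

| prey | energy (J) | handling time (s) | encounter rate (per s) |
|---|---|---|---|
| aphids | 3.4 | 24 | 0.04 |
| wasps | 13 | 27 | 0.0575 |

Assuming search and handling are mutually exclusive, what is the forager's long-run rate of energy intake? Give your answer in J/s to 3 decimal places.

R = Σλ_iE_i / (1 + Σλ_ih_i)
Numerator: 0.04×3.4 + 0.0575×13 = 0.8835
Denominator: 1 + 0.04×24 + 0.0575×27 = 3.513
R = 0.8835/3.513 = 0.2515 J/s

0.252 J/s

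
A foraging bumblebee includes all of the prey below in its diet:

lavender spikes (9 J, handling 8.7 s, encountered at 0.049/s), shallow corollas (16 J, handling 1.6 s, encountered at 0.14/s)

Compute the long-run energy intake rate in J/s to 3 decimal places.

R = Σλ_iE_i / (1 + Σλ_ih_i)
Numerator: 0.049×9 + 0.14×16 = 2.681
Denominator: 1 + 0.049×8.7 + 0.14×1.6 = 1.65
R = 2.681/1.65 = 1.625 J/s

1.625 J/s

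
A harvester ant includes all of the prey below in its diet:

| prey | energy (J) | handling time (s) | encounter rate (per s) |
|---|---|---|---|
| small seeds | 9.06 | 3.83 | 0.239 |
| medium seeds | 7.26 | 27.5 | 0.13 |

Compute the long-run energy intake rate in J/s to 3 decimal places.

R = (0.239×9.06 + 0.13×7.26) / (1 + 0.239×3.83 + 0.13×27.5) = 3.109/5.49 = 0.5663 J/s.

0.566 J/s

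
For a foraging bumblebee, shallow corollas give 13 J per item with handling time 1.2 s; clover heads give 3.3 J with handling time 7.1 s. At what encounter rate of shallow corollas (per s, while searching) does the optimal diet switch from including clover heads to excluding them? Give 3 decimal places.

0.037 per s

The zero-one rule: include clover heads iff E₂/h₂ > λE₁/(1+λh₁). Equality gives the switch point.
λE₁h₂ = E₂ + λE₂h₁ ⇒ λ = E₂/(E₁h₂ − E₂h₁) = 3.3/(92.3 − 3.96) = 0.03736 per s.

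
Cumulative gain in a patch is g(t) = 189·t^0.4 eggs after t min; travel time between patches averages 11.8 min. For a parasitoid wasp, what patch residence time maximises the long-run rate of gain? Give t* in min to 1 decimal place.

7.9 min

By the marginal value theorem, leave when the instantaneous gain rate g'(t) equals the habitat-wide average g(t)/(T + t).
g'(t) = 0.4·189·t^-0.6. Setting 0.4·189·t^-0.6 = 189·t^0.4/(11.8+t) gives 0.4(11.8+t) = t, so 0.60·t = 0.4×11.8.
t* = 0.4×11.8/0.60 = 7.867 min.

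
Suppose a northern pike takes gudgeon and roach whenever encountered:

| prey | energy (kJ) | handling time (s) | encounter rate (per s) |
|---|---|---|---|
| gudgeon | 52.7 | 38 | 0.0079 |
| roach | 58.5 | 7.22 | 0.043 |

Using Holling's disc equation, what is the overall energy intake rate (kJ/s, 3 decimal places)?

1.820 kJ/s

Energy encountered per unit search time: 0.0079×52.7 + 0.043×58.5 = 2.932 kJ/s.
Handling time per unit search time: 0.0079×38 + 0.043×7.22 = 0.6107.
Rate = 2.932/(1 + 0.6107) = 1.82 kJ/s.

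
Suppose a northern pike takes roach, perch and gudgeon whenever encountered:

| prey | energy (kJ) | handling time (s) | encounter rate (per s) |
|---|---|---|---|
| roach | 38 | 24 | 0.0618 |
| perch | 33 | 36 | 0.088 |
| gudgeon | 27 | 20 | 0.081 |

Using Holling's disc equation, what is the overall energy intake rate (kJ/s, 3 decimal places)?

R = Σλ_iE_i / (1 + Σλ_ih_i)
Numerator: 0.0618×38 + 0.088×33 + 0.081×27 = 7.439
Denominator: 1 + 0.0618×24 + 0.088×36 + 0.081×20 = 7.271
R = 7.439/7.271 = 1.023 kJ/s

1.023 kJ/s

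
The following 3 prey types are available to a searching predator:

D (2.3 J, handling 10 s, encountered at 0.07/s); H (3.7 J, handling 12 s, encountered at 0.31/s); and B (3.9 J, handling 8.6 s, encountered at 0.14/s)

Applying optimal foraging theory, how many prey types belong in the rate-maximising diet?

2

Profitabilities (E/h, J/s): B 0.453, H 0.308, D 0.23. Add prey in this order while the next type's profitability exceeds the intake rate on those already taken.
Rate on top 1: 0.2477. H: 0.308 > 0.2477 → include.
Rate on top 2: 0.2858. D: 0.23 < 0.2858 → exclude; stop.
Optimal diet: B, H — 2 of 3 types.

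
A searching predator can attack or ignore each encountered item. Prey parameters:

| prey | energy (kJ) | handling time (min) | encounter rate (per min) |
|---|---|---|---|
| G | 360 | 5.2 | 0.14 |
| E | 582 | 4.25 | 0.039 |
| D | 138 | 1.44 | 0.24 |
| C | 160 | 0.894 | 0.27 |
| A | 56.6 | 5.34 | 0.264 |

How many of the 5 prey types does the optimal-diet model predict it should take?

Profitabilities (E/h, kJ/min): C 179, E 137, D 95.8, G 69.2, A 10.6. Add prey in this order while the next type's profitability exceeds the intake rate on those already taken.
Rate on top 1: 34.8. E: 137 > 34.8 → include.
Rate on top 2: 46.83. D: 95.8 > 46.83 → include.
Rate on top 3: 56.49. G: 69.2 > 56.49 → include.
Rate on top 4: 60.23. A: 10.6 < 60.23 → exclude; stop.
Optimal diet: C, E, D, G — 4 of 5 types.

4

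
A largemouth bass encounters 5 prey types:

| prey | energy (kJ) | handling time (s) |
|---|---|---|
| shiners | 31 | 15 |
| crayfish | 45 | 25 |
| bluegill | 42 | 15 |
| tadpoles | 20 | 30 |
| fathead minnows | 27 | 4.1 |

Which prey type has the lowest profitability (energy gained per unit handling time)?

tadpoles

In descending order of E/h:
fathead minnows: 27/4.1 = 6.59 kJ/s
bluegill: 42/15 = 2.8 kJ/s
shiners: 31/15 = 2.07 kJ/s
crayfish: 45/25 = 1.8 kJ/s
tadpoles: 20/30 = 0.667 kJ/s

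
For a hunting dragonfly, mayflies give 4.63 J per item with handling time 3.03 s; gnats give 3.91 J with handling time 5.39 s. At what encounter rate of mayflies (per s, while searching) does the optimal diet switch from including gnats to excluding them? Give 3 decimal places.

0.298 per s

The zero-one rule: include gnats iff E₂/h₂ > λE₁/(1+λh₁). Equality gives the switch point.
λE₁h₂ = E₂ + λE₂h₁ ⇒ λ = E₂/(E₁h₂ − E₂h₁) = 3.91/(24.96 − 11.85) = 0.2983 per s.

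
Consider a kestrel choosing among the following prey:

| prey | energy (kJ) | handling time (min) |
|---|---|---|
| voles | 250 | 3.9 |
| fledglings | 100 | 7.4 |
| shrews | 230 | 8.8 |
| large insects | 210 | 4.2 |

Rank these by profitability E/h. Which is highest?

In descending order of E/h:
voles: 250/3.9 = 64.1 kJ/min
large insects: 210/4.2 = 50 kJ/min
shrews: 230/8.8 = 26.1 kJ/min
fledglings: 100/7.4 = 13.5 kJ/min

voles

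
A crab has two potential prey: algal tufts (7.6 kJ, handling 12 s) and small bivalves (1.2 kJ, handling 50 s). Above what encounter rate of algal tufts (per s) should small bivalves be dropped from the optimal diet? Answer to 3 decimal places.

Drop small bivalves once their profitability E₂/h₂ falls below the rate achievable on algal tufts alone: E₂/h₂ = λE₁/(1 + λh₁).
Solve for λ: λE₁h₂ = E₂(1 + λh₁) → λ(E₁h₂ − E₂h₁) = E₂ → λ = E₂/(E₁h₂ − E₂h₁).
λ = 1.2/(7.6×50 − 1.2×12) = 1.2/365.6 = 0.003282 per s.

0.003 per s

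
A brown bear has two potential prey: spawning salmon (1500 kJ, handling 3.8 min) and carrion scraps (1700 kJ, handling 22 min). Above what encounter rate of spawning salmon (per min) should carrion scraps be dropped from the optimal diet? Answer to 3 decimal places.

0.064 per min

Drop carrion scraps once their profitability E₂/h₂ falls below the rate achievable on spawning salmon alone: E₂/h₂ = λE₁/(1 + λh₁).
Solve for λ: λE₁h₂ = E₂(1 + λh₁) → λ(E₁h₂ − E₂h₁) = E₂ → λ = E₂/(E₁h₂ − E₂h₁).
λ = 1700/(1500×22 − 1700×3.8) = 1700/2.654e+04 = 0.06405 per min.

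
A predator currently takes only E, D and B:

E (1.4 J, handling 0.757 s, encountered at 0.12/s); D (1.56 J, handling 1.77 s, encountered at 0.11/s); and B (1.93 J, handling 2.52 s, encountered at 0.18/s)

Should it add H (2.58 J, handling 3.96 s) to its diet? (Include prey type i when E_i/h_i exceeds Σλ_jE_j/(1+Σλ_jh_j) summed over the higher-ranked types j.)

Yes

Intake rate on the current diet: R = (0.12×1.4 + 0.11×1.56 + 0.18×1.93) / (1 + 0.12×0.757 + 0.11×1.77 + 0.18×2.52) = 0.687/1.739 = 0.395 J/s.
Profitability of H: 2.58/3.96 = 0.6515 J/s.
0.6515 > 0.395, so adding H raises the average — include it.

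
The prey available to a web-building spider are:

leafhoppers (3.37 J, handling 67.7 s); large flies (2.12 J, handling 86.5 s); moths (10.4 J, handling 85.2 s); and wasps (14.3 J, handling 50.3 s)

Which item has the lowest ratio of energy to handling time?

Profitability E/h (J/s): leafhoppers = 3.37/67.7 = 0.0498, large flies = 2.12/86.5 = 0.0245, moths = 10.4/85.2 = 0.122, wasps = 14.3/50.3 = 0.284.
Ranked: wasps > moths > leafhoppers > large flies.

large flies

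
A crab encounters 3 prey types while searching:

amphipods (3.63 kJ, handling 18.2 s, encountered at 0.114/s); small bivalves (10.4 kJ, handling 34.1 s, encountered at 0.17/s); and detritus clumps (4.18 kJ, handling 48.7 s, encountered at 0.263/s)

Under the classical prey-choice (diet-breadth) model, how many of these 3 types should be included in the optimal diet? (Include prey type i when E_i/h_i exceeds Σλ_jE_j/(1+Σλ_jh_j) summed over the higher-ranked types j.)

E/h in descending order: small bivalves 0.305, amphipods 0.199, detritus clumps 0.0858 kJ/s. The optimal diet is the largest prefix of this list for which every included type satisfies E_i/h_i > R on the types above it.
Rate on top 1: 0.2601. amphipods: 0.199 < 0.2601 → exclude; stop.
Optimal diet: small bivalves — 1 of 3 types.

1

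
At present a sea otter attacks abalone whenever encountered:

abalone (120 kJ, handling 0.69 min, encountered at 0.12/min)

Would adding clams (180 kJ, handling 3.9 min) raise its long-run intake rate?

On abalone alone, R = ΣλE/(1+Σλh) = 14.4/1.083 = 13.3 kJ/min.
Profitability of clams: 180/3.9 = 46.15 kJ/min.
Since 46.15 > R, including clams increases the long-run rate.

Yes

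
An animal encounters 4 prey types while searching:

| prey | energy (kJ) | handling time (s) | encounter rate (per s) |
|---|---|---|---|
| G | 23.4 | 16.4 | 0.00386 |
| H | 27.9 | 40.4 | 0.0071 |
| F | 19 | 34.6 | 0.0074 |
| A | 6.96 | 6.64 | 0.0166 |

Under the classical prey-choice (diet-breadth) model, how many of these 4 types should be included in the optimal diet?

E/h in descending order: G 1.43, A 1.05, H 0.691, F 0.549 kJ/s. The optimal diet is the largest prefix of this list for which every included type satisfies E_i/h_i > R on the types above it.
Rate on top 1: 0.08495. A: 1.05 > 0.08495 → include.
Rate on top 2: 0.1754. H: 0.691 > 0.1754 → include.
Rate on top 3: 0.2766. F: 0.549 > 0.2766 → include.
Optimal diet: G, A, H, F — 4 of 4 types.

4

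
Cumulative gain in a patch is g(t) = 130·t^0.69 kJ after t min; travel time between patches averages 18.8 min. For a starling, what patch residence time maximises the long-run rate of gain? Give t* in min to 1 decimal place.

By the marginal value theorem, leave when the instantaneous gain rate g'(t) equals the habitat-wide average g(t)/(T + t).
g'(t) = 0.69·130·t^-0.31. Setting 0.69·130·t^-0.31 = 130·t^0.69/(18.8+t) gives 0.69(18.8+t) = t, so 0.31·t = 0.69×18.8.
t* = 0.69×18.8/0.31 = 41.85 min.

41.8 min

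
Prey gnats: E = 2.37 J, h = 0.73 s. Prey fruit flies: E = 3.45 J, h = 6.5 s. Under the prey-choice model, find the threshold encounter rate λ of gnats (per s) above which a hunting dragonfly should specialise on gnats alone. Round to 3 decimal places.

0.268 per s

At the threshold, the rate on gnats alone equals the profitability of fruit flies: λ·2.37/(1 + λ·0.73) = 3.45/6.5 = 0.5308.
Rearranging, λ(2.37 − 0.5308×0.73) = 0.5308, so λ = 0.5308/1.983 = 0.2677 per s.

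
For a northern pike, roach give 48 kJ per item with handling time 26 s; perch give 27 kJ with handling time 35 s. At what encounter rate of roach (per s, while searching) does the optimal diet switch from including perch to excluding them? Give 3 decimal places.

The zero-one rule: include perch iff E₂/h₂ > λE₁/(1+λh₁). Equality gives the switch point.
λE₁h₂ = E₂ + λE₂h₁ ⇒ λ = E₂/(E₁h₂ − E₂h₁) = 27/(1680 − 702) = 0.02761 per s.

0.028 per s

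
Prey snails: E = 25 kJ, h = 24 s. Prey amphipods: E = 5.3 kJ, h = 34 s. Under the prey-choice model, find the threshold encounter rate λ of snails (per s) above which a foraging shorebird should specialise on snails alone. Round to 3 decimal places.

Drop amphipods once their profitability E₂/h₂ falls below the rate achievable on snails alone: E₂/h₂ = λE₁/(1 + λh₁).
Solve for λ: λE₁h₂ = E₂(1 + λh₁) → λ(E₁h₂ − E₂h₁) = E₂ → λ = E₂/(E₁h₂ − E₂h₁).
λ = 5.3/(25×34 − 5.3×24) = 5.3/722.8 = 0.007333 per s.

0.007 per s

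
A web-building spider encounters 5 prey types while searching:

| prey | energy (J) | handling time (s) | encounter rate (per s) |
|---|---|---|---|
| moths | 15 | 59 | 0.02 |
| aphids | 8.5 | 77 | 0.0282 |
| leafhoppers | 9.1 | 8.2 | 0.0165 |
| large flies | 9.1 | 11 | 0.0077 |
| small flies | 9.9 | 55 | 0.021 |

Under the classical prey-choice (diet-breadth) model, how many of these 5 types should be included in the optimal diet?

Rank by E/h (J/s): leafhoppers 1.11, large flies 0.827, moths 0.254, small flies 0.18, aphids 0.11. Include each in turn until the next type's E/h falls below the running intake rate.
Rate on top 1: 0.1323. large flies: 0.827 > 0.1323 → include.
Rate on top 2: 0.1805. moths: 0.254 > 0.1805 → include.
Rate on top 3: 0.2168. small flies: 0.18 < 0.2168 → exclude; stop.
Optimal diet: leafhoppers, large flies, moths — 3 of 5 types.

3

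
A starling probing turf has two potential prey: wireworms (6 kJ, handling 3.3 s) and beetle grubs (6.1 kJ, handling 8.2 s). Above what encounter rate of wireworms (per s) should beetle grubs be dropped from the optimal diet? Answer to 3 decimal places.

Drop beetle grubs once their profitability E₂/h₂ falls below the rate achievable on wireworms alone: E₂/h₂ = λE₁/(1 + λh₁).
Solve for λ: λE₁h₂ = E₂(1 + λh₁) → λ(E₁h₂ − E₂h₁) = E₂ → λ = E₂/(E₁h₂ − E₂h₁).
λ = 6.1/(6×8.2 − 6.1×3.3) = 6.1/29.07 = 0.2098 per s.

0.210 per s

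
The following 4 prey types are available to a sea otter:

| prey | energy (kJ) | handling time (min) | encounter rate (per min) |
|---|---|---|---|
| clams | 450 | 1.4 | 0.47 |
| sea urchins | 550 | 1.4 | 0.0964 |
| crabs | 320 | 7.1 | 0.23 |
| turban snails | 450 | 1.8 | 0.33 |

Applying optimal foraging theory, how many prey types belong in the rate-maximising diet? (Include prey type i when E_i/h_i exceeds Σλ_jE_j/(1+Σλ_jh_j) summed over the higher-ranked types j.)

3

Profitabilities (E/h, kJ/min): sea urchins 393, clams 321, turban snails 250, crabs 45.1. Add prey in this order while the next type's profitability exceeds the intake rate on those already taken.
Rate on top 1: 46.72. clams: 321 > 46.72 → include.
Rate on top 2: 147.5. turban snails: 250 > 147.5 → include.
Rate on top 3: 173. crabs: 45.1 < 173 → exclude; stop.
Optimal diet: sea urchins, clams, turban snails — 3 of 4 types.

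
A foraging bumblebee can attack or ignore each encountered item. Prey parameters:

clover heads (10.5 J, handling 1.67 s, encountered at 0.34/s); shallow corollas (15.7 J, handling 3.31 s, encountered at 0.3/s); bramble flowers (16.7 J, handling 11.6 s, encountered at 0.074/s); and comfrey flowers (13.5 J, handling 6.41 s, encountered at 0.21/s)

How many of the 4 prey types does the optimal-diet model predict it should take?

E/h in descending order: clover heads 6.29, shallow corollas 4.74, comfrey flowers 2.11, bramble flowers 1.44 J/s. The optimal diet is the largest prefix of this list for which every included type satisfies E_i/h_i > R on the types above it.
Rate on top 1: 2.277. shallow corollas: 4.74 > 2.277 → include.
Rate on top 2: 3.233. comfrey flowers: 2.11 < 3.233 → exclude; stop.
Optimal diet: clover heads, shallow corollas — 2 of 4 types.

2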